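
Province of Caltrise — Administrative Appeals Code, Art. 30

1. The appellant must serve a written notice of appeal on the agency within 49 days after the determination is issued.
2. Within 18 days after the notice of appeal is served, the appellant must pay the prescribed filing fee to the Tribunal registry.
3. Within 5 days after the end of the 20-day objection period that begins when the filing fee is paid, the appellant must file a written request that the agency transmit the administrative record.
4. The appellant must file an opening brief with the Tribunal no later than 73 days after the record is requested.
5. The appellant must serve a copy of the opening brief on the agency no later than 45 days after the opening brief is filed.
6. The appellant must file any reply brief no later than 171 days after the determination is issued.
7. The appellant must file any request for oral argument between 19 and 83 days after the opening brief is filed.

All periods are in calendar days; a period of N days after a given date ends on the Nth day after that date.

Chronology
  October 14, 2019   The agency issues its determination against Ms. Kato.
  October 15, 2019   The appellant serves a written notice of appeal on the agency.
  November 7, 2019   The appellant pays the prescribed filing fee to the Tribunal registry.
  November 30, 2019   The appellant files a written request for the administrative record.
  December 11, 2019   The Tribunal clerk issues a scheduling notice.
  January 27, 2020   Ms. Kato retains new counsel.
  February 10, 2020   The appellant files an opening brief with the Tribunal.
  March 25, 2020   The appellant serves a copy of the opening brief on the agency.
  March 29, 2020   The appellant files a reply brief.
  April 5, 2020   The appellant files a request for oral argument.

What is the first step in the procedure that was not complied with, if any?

Step 1 — counting 49 days from October 14, 2019 (when the determination is issued) gives a deadline of December 2, 2019; October 15, 2019 is within that limit.
Step 2 — counting 18 days from October 15, 2019 (when the notice of appeal is served) gives a deadline of November 2, 2019; done November 7, 2019 — 5 days late.
The procedure was therefore not followed at step 2.

Step 2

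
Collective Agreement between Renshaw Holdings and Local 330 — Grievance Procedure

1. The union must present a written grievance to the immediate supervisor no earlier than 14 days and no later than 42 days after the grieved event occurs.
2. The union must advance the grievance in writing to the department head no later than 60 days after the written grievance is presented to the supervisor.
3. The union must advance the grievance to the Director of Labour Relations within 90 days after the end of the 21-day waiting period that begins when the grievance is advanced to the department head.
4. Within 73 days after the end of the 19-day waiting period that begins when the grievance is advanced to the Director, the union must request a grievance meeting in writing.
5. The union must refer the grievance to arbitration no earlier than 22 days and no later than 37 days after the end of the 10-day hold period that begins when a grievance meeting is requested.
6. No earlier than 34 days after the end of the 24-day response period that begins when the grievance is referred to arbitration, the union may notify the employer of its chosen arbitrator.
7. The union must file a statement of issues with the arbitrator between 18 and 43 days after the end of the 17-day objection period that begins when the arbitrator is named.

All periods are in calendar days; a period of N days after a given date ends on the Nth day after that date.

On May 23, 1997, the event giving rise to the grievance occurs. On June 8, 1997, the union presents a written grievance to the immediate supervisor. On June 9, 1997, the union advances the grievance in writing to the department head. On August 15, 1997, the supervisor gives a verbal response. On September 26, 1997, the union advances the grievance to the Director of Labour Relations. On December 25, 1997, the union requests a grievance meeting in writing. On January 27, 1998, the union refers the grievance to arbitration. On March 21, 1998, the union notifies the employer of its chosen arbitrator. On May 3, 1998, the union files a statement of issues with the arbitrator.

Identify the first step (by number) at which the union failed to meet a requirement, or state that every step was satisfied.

Step 1: the window is 14–42 days after May 23, 1997 (when the grieved event occurs), so June 6, 1997 through July 4, 1997; done June 8, 1997 — within the window.
Step 2: 60 days after June 8, 1997 (when the written grievance is presented to the supervisor) is August 7, 1997; June 9, 1997 is within that limit.
Step 3: 90 days after June 30, 1997 (end of the 21-day waiting period, which began when the grievance is advanced to the department head on June 9, 1997) is September 28, 1997; completed September 26, 1997, before the deadline.
Step 4: 73 days after October 15, 1997 (end of the 19-day waiting period, which began when the grievance is advanced to the Director on September 26, 1997) is December 27, 1997; December 25, 1997 is within that limit.
Step 5: the window is 22–37 days after January 4, 1998 (end of the 10-day hold period, which began when a grievance meeting is requested on December 25, 1997), so January 26, 1998 through February 10, 1998; done January 27, 1998 — within the window.
Step 6: the earliest permitted date is 34 days after February 20, 1998 (end of the 24-day response period, which began when the grievance is referred to arbitration on January 27, 1998), i.e. March 26, 1998; done March 21, 1998 — 5 days too early.

Step 6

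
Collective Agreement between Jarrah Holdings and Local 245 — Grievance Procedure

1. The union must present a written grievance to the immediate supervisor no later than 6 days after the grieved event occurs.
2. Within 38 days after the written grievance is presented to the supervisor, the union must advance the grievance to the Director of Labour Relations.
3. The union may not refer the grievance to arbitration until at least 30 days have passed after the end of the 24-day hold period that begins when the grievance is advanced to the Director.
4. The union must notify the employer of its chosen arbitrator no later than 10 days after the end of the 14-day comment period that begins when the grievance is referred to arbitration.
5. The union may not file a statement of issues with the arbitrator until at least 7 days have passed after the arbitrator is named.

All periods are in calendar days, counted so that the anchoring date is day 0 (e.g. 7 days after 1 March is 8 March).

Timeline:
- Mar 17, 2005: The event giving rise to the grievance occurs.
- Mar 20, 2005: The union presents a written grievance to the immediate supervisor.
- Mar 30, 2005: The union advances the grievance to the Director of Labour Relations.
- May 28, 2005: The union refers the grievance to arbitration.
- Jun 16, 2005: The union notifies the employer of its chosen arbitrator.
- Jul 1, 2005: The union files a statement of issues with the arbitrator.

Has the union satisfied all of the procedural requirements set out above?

Yes

Step 1 — counting 6 days from Mar 17, 2005 (when the grieved event occurs) gives a deadline of Mar 23, 2005; completed Mar 20, 2005, before the deadline.
Step 2 — counting 38 days from Mar 20, 2005 (when the written grievance is presented to the supervisor) gives a deadline of Apr 27, 2005; done Mar 30, 2005 — timely.
Step 3 — must wait 30 days from Apr 23, 2005 (end of the 24-day hold period, which began when the grievance is advanced to the Director on Mar 30, 2005), so not before May 23, 2005; May 28, 2005 is on or after that date.
Step 4 — counting 10 days from Jun 11, 2005 (end of the 14-day comment period, which began when the grievance is referred to arbitration on May 28, 2005) gives a deadline of Jun 21, 2005; done Jun 16, 2005 — timely.
Step 5 — must wait 7 days from Jun 16, 2005 (when the arbitrator is named), so not before Jun 23, 2005; done Jul 1, 2005 — permitted.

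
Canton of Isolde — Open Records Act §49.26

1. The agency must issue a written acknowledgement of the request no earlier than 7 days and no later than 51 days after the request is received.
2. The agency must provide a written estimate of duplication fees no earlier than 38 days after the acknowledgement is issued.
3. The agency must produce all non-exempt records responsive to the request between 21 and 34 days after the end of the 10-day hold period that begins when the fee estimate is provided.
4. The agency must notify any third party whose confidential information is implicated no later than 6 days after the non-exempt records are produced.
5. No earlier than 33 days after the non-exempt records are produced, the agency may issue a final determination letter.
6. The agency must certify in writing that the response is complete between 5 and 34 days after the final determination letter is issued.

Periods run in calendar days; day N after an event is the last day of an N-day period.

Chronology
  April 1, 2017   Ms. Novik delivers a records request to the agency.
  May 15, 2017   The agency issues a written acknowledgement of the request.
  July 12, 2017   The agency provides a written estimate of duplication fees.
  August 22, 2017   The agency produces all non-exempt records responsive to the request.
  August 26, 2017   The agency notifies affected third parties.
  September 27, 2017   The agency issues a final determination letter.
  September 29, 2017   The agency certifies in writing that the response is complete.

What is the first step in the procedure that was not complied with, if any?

(1) the permitted window runs from April 1, 2017 + 7 = April 8, 2017 to April 1, 2017 + 51 = May 22, 2017; May 15, 2017 falls inside that range.
(2) permitted from May 15, 2017 + 38 days = June 22, 2017 onward; done July 12, 2017 — permitted.
(3) the permitted window runs from July 22, 2017 + 21 = August 12, 2017 to July 22, 2017 + 34 = August 25, 2017; August 22, 2017 falls inside that range.
(4) due by August 22, 2017 + 6 days = August 28, 2017; done August 26, 2017 — timely.
(5) permitted from August 22, 2017 + 33 days = September 24, 2017 onward; done September 27, 2017 — permitted.
(6) the permitted window runs from September 27, 2017 + 5 = October 2, 2017 to September 27, 2017 + 34 = October 31, 2017; done September 29, 2017 — 3 days before the window opened.
Later steps need not be reached.

Step 6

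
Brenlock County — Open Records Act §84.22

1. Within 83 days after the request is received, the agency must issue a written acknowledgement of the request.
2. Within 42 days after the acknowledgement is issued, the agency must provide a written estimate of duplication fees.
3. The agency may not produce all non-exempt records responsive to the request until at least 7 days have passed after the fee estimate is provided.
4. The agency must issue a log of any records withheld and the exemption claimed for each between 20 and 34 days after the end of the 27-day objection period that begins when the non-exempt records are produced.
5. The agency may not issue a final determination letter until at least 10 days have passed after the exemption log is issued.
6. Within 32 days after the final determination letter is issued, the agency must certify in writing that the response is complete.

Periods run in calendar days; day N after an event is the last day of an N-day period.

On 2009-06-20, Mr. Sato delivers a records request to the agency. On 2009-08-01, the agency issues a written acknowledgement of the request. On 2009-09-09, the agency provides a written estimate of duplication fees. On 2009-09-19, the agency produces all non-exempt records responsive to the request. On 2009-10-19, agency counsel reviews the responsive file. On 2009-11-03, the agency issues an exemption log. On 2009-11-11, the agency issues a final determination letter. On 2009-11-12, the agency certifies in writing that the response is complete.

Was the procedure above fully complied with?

No

(1) due by 2009-06-20 + 83 days = 2009-09-11; done 2009-08-01 — timely.
(2) due by 2009-08-01 + 42 days = 2009-09-12; 2009-09-09 is within that limit.
(3) permitted from 2009-09-09 + 7 days = 2009-09-16 onward; done 2009-09-19 — permitted.
(4) the permitted window runs from 2009-10-16 + 20 = 2009-11-05 to 2009-10-16 + 34 = 2009-11-19; 2009-11-03 is 2 days too early.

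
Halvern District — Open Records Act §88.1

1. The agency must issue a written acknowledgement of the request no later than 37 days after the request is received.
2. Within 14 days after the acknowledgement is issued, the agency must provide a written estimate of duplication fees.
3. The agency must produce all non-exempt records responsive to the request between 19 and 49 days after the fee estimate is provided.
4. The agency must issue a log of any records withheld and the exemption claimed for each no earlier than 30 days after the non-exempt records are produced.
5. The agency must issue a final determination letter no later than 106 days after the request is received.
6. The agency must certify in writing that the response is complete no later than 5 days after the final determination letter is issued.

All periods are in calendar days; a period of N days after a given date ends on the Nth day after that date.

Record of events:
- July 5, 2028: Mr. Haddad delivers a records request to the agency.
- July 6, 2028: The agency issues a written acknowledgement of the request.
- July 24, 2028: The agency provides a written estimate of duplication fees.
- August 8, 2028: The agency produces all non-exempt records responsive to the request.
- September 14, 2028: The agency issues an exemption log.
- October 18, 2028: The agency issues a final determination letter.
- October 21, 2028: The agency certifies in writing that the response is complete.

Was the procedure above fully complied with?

Step 1: 37 days after July 5, 2028 (when the request is received) is August 11, 2028; done July 6, 2028 — timely.
Step 2: 14 days after July 6, 2028 (when the acknowledgement is issued) is July 20, 2028; done July 24, 2028 — 4 days late.

No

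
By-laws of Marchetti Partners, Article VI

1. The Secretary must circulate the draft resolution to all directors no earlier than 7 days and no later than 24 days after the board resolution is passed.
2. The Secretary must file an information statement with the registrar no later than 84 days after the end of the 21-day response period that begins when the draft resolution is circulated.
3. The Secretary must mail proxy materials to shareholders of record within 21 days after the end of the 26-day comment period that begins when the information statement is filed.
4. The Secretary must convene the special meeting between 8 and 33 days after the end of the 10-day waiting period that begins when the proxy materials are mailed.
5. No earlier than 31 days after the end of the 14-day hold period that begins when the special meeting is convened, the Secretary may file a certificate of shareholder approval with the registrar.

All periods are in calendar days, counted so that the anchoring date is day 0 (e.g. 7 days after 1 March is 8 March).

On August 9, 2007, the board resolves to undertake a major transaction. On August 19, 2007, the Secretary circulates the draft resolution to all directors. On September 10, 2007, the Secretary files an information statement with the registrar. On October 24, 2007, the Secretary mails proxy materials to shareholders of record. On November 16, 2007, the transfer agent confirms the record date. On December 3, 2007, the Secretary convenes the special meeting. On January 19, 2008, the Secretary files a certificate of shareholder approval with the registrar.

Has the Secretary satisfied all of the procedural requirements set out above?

Yes

Step 1: the window is 7–24 days after August 9, 2007 (when the board resolution is passed), so August 16, 2007 through September 2, 2007; done August 19, 2007 — within the window.
Step 2: 84 days after September 9, 2007 (end of the 21-day response period, which began when the draft resolution is circulated on August 19, 2007) is December 2, 2007; September 10, 2007 is within that limit.
Step 3: 21 days after October 6, 2007 (end of the 26-day comment period, which began when the information statement is filed on September 10, 2007) is October 27, 2007; done October 24, 2007 — timely.
Step 4: the window is 8–33 days after November 3, 2007 (end of the 10-day waiting period, which began when the proxy materials are mailed on October 24, 2007), so November 11, 2007 through December 6, 2007; done December 3, 2007 — within the window.
Step 5: the earliest permitted date is 31 days after December 17, 2007 (end of the 14-day hold period, which began when the special meeting is convened on December 3, 2007), i.e. January 17, 2008; done January 19, 2008, after the minimum wait.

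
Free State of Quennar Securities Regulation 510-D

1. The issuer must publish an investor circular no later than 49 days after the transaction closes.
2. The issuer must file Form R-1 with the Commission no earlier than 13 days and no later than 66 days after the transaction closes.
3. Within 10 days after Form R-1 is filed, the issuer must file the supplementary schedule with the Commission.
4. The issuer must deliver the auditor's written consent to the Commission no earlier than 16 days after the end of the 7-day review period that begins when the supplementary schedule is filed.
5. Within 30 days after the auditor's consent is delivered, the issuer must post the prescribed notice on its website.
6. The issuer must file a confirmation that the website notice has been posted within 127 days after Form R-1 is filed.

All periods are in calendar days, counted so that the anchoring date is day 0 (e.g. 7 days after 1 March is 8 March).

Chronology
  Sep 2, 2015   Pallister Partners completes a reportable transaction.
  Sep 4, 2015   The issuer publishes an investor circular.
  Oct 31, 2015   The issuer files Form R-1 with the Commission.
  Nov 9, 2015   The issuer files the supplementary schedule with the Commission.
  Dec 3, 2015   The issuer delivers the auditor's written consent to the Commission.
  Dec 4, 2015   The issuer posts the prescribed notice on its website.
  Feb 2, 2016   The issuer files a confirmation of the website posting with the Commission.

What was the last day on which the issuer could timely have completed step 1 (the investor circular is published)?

Step 1 runs from Sep 2, 2015, when the transaction closes. 49 days after Sep 2, 2015 is Oct 21, 2015.

Oct 21, 2015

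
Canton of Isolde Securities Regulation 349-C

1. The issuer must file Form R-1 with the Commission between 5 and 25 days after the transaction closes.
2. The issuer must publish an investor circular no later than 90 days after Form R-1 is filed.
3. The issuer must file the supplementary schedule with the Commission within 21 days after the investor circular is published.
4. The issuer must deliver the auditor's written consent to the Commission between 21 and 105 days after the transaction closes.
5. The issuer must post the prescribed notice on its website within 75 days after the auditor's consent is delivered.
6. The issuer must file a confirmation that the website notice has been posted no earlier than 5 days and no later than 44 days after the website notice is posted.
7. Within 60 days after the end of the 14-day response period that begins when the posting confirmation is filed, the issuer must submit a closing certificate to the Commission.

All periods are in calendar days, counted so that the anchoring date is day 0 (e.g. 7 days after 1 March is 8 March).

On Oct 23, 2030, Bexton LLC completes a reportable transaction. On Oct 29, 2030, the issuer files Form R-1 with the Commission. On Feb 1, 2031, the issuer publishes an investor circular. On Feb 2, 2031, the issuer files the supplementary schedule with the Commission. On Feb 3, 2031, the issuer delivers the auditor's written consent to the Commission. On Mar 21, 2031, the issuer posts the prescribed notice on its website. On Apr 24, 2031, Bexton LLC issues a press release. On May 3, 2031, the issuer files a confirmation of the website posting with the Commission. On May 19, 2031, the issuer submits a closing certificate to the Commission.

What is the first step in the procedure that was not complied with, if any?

Step 2

Step 1 — 5 and 25 days from Oct 23, 2030 (when the transaction closes) are Oct 28, 2030 and Nov 17, 2030 respectively; done Oct 29, 2030 — within the window.
Step 2 — counting 90 days from Oct 29, 2030 (when Form R-1 is filed) gives a deadline of Jan 27, 2031; not done until Feb 1, 2031, 5 days after the deadline.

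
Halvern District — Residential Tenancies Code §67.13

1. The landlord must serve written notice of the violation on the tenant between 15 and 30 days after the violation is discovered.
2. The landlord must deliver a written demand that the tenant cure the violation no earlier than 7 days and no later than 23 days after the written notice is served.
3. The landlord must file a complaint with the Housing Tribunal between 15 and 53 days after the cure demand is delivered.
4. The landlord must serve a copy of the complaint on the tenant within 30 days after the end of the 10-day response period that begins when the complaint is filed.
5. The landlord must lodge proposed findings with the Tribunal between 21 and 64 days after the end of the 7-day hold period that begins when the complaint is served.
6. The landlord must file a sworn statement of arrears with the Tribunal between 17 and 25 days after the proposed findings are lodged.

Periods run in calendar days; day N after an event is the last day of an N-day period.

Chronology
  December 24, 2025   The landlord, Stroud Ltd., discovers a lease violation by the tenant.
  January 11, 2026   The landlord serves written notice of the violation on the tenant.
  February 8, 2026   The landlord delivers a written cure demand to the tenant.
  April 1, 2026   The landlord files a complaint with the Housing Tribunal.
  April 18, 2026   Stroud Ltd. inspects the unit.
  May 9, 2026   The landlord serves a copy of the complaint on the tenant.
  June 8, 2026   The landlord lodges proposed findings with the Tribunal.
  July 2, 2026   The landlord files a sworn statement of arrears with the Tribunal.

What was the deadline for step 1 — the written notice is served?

Step 1 runs from December 24, 2025, when the violation is discovered. The window is 15–30 days after December 24, 2025; it closes on January 23, 2026.

January 23, 2026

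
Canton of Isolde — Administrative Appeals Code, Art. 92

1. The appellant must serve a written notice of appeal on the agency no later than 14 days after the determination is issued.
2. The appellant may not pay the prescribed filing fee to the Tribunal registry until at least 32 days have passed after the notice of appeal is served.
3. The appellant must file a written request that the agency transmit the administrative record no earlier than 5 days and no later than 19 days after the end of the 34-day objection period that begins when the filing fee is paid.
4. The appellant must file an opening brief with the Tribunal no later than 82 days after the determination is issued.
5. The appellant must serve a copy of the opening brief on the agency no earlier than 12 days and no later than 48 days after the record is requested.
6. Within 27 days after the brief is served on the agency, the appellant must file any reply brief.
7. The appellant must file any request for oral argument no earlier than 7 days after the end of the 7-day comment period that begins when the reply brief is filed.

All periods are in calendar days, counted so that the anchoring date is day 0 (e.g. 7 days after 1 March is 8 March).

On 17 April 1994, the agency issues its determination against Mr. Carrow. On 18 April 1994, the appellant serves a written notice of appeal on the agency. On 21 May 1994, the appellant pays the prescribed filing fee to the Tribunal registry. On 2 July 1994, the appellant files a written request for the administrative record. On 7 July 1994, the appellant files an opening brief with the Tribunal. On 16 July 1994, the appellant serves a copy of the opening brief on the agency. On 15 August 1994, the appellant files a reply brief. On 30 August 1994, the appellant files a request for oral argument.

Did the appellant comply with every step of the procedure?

No

(1) due by 17 April 1994 + 14 days = 1 May 1994; completed 18 April 1994, before the deadline.
(2) permitted from 18 April 1994 + 32 days = 20 May 1994 onward; done 21 May 1994 — permitted.
(3) the permitted window runs from 24 June 1994 + 5 = 29 June 1994 to 24 June 1994 + 19 = 13 July 1994; done 2 July 1994, which is between those dates.
(4) due by 17 April 1994 + 82 days = 8 July 1994; completed 7 July 1994, before the deadline.
(5) the permitted window runs from 2 July 1994 + 12 = 14 July 1994 to 2 July 1994 + 48 = 19 August 1994; 16 July 1994 falls inside that range.
(6) due by 16 July 1994 + 27 days = 12 August 1994; done 15 August 1994 — 3 days late.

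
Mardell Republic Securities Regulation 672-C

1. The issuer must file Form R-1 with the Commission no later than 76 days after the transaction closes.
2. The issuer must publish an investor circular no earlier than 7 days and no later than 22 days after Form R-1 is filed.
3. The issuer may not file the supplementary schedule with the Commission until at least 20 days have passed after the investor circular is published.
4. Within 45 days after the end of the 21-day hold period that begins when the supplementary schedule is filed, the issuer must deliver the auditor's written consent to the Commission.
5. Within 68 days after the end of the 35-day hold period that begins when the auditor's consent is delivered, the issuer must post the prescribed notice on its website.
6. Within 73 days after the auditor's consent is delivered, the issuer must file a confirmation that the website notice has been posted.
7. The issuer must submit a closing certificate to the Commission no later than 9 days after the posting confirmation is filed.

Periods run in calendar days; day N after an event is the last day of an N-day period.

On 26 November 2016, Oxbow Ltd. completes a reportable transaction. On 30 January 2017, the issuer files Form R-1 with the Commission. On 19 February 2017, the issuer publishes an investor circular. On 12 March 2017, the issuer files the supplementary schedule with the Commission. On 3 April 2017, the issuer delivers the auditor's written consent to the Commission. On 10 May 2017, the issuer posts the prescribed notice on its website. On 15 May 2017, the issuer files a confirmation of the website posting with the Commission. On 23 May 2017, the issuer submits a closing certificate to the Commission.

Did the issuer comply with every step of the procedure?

Yes

(1) due by 26 November 2016 + 76 days = 10 February 2017; done 30 January 2017 — timely.
(2) the permitted window runs from 30 January 2017 + 7 = 6 February 2017 to 30 January 2017 + 22 = 21 February 2017; done 19 February 2017, which is between those dates.
(3) permitted from 19 February 2017 + 20 days = 11 March 2017 onward; 12 March 2017 is on or after that date.
(4) due by 2 April 2017 + 45 days = 17 May 2017; completed 3 April 2017, before the deadline.
(5) due by 8 May 2017 + 68 days = 15 July 2017; 10 May 2017 is within that limit.
(6) due by 3 April 2017 + 73 days = 15 June 2017; 15 May 2017 is within that limit.
(7) due by 15 May 2017 + 9 days = 24 May 2017; 23 May 2017 is within that limit.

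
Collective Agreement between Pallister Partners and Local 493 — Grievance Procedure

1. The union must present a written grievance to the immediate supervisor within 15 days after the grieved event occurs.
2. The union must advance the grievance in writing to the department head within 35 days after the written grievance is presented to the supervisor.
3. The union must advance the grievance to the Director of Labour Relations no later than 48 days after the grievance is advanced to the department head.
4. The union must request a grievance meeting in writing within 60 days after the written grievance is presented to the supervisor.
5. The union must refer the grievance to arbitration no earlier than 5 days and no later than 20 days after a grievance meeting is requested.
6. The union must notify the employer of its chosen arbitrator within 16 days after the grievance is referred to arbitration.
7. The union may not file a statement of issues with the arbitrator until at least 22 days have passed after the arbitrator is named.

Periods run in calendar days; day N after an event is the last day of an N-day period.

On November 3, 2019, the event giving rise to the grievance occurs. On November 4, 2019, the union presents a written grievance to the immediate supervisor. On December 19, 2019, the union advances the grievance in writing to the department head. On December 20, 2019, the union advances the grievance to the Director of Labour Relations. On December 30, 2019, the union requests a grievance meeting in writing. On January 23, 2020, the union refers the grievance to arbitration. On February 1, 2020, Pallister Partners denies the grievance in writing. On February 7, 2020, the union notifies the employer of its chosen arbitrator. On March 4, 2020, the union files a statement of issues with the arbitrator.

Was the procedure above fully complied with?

No

Step 1: 15 days after November 3, 2019 (when the grieved event occurs) is November 18, 2019; completed November 4, 2019, before the deadline.
Step 2: 35 days after November 4, 2019 (when the written grievance is presented to the supervisor) is December 9, 2019; done December 19, 2019 — 10 days late.
The procedure was therefore not followed at step 2.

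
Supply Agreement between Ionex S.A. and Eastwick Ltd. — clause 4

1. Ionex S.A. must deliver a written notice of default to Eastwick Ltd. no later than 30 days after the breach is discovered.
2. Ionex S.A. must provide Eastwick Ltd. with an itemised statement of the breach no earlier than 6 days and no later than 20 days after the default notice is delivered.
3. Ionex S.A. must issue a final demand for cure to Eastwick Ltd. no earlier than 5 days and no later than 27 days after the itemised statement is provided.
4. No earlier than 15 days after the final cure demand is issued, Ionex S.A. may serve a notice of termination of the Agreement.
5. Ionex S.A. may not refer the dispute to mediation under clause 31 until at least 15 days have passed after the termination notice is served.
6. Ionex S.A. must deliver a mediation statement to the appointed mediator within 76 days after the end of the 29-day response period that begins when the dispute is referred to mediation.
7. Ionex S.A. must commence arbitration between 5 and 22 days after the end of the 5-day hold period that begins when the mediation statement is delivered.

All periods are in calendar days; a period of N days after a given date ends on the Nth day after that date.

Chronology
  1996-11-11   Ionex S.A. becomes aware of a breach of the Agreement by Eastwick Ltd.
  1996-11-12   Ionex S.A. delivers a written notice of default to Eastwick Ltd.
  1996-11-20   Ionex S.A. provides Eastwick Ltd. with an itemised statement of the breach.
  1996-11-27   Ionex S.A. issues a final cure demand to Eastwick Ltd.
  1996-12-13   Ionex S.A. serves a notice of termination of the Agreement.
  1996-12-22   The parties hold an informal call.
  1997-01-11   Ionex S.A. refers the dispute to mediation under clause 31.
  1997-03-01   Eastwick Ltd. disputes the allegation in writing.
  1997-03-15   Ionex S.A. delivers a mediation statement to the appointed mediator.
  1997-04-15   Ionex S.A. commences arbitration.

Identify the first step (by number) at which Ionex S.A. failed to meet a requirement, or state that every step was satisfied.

(1) due by 1996-11-11 + 30 days = 1996-12-11; completed 1996-11-12, before the deadline.
(2) the permitted window runs from 1996-11-12 + 6 = 1996-11-18 to 1996-11-12 + 20 = 1996-12-02; done 1996-11-20, which is between those dates.
(3) the permitted window runs from 1996-11-20 + 5 = 1996-11-25 to 1996-11-20 + 27 = 1996-12-17; done 1996-11-27, which is between those dates.
(4) permitted from 1996-11-27 + 15 days = 1996-12-12 onward; 1996-12-13 is on or after that date.
(5) permitted from 1996-12-13 + 15 days = 1996-12-28 onward; done 1997-01-11 — permitted.
(6) due by 1997-02-09 + 76 days = 1997-04-26; done 1997-03-15 — timely.
(7) the permitted window runs from 1997-03-20 + 5 = 1997-03-25 to 1997-03-20 + 22 = 1997-04-11; done 1997-04-15 — 4 days after the window closed.

Step 7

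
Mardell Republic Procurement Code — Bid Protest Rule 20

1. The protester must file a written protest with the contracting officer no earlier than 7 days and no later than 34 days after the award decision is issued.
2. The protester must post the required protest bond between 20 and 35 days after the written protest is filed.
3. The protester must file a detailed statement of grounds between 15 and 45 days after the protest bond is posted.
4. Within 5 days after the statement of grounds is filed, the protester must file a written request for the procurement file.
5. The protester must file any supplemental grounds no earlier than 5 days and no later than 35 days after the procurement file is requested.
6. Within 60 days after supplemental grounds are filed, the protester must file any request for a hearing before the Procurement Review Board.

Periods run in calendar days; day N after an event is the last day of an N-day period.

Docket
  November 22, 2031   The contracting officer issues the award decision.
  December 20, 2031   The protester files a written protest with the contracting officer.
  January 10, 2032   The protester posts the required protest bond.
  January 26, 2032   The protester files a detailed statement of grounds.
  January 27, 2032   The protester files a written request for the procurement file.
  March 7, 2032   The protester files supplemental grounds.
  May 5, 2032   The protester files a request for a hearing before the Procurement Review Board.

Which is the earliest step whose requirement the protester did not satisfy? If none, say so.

Step 5

Step 1 — 7 and 34 days from November 22, 2031 (when the award decision is issued) are November 29, 2031 and December 26, 2031 respectively; done December 20, 2031 — within the window.
Step 2 — 20 and 35 days from December 20, 2031 (when the written protest is filed) are January 9, 2032 and January 24, 2032 respectively; January 10, 2032 falls inside that range.
Step 3 — 15 and 45 days from January 10, 2032 (when the protest bond is posted) are January 25, 2032 and February 24, 2032 respectively; done January 26, 2032 — within the window.
Step 4 — counting 5 days from January 26, 2032 (when the statement of grounds is filed) gives a deadline of January 31, 2032; completed January 27, 2032, before the deadline.
Step 5 — 5 and 35 days from January 27, 2032 (when the procurement file is requested) are February 1, 2032 and March 2, 2032 respectively; done March 7, 2032 — 5 days after the window closed.
Later steps need not be reached.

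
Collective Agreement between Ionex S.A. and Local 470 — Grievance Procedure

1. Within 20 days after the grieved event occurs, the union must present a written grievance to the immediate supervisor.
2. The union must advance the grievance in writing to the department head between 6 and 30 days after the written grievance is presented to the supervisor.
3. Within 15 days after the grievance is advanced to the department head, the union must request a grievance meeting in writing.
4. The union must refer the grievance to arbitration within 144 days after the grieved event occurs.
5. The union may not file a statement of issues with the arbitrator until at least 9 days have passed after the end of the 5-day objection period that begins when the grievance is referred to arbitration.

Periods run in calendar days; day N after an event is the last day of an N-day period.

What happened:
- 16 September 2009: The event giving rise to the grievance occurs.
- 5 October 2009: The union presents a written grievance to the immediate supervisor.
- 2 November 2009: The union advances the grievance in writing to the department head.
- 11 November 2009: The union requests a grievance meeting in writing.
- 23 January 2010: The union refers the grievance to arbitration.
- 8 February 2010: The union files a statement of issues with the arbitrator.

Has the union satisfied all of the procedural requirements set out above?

(1) due by 16 September 2009 + 20 days = 6 October 2009; completed 5 October 2009, before the deadline.
(2) the permitted window runs from 5 October 2009 + 6 = 11 October 2009 to 5 October 2009 + 30 = 4 November 2009; 2 November 2009 falls inside that range.
(3) due by 2 November 2009 + 15 days = 17 November 2009; completed 11 November 2009, before the deadline.
(4) due by 16 September 2009 + 144 days = 7 February 2010; done 23 January 2010 — timely.
(5) permitted from 28 January 2010 + 9 days = 6 February 2010 onward; done 8 February 2010 — permitted.

Yes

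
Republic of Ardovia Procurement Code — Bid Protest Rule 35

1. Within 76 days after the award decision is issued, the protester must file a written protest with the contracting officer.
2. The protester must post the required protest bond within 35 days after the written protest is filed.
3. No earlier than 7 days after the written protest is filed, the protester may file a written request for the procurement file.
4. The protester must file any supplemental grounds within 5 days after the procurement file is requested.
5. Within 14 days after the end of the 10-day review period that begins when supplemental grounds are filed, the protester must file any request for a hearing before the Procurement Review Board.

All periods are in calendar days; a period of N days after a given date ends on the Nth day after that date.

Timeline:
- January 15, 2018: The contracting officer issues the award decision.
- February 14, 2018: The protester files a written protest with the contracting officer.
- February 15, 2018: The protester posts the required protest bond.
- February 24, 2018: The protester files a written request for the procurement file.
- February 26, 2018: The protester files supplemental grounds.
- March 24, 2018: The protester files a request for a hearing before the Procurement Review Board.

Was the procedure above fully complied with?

(1) due by January 15, 2018 + 76 days = April 1, 2018; done February 14, 2018 — timely.
(2) due by February 14, 2018 + 35 days = March 21, 2018; completed February 15, 2018, before the deadline.
(3) permitted from February 14, 2018 + 7 days = February 21, 2018 onward; done February 24, 2018, after the minimum wait.
(4) due by February 24, 2018 + 5 days = March 1, 2018; February 26, 2018 is within that limit.
(5) due by March 8, 2018 + 14 days = March 22, 2018; March 24, 2018 misses that deadline by 2 days.

No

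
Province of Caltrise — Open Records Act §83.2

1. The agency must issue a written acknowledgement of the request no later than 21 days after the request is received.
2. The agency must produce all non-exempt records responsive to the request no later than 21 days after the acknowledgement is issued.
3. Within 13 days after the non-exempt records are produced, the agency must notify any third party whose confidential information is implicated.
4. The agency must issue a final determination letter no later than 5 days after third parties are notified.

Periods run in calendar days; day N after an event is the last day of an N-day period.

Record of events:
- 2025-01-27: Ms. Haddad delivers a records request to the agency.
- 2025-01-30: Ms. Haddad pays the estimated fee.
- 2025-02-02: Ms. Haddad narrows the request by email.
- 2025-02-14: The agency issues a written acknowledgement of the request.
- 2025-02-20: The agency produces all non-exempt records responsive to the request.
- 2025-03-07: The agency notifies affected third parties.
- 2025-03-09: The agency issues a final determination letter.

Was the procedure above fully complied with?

(1) due by 2025-01-27 + 21 days = 2025-02-17; done 2025-02-14 — timely.
(2) due by 2025-02-14 + 21 days = 2025-03-07; 2025-02-20 is within that limit.
(3) due by 2025-02-20 + 13 days = 2025-03-05; not done until 2025-03-07, 2 days after the deadline.

No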